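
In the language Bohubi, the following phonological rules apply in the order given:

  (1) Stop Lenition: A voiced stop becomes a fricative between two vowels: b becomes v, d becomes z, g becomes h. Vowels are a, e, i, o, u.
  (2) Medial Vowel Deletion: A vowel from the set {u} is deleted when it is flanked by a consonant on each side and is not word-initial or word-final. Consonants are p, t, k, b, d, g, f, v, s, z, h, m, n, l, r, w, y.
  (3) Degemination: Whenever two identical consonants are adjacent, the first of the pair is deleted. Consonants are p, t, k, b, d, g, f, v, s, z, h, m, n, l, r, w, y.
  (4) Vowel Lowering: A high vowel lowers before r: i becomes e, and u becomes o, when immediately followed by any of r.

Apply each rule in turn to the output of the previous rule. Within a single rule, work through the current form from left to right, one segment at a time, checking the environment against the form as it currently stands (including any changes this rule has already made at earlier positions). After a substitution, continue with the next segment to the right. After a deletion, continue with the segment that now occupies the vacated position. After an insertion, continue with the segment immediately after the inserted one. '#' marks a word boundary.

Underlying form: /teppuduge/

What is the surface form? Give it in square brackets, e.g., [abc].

[tepzhe]

(1) Stop Lenition: [teppuduge] → [teppuzuhe]
(2) Medial Vowel Deletion: [teppuzuhe] → [teppzhe]
(3) Degemination: [teppzhe] → [tepzhe]
(4) Vowel Lowering: no change — [tepzhe]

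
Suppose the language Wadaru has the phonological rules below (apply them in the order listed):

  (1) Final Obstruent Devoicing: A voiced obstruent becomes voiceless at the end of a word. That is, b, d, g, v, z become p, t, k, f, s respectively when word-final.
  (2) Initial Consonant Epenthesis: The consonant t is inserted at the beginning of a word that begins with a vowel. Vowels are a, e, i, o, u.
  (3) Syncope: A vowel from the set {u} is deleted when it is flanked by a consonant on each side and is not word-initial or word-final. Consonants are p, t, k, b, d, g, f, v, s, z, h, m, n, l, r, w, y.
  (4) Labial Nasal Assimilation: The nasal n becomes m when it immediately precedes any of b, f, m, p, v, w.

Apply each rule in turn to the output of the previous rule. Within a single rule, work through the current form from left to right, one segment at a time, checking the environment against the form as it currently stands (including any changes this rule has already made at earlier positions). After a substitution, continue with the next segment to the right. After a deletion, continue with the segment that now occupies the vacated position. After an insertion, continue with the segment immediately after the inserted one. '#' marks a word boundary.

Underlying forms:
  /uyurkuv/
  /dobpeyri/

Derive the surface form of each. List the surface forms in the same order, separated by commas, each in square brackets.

/uyurkuv/:
  (1) Final Obstruent Devoicing: [uyurkuv] → [uyurkuf]
  (2) Initial Consonant Epenthesis: [uyurkuf] → [tuyurkuf]
  (3) Syncope: [tuyurkuf] → [tyrkf]
  (4) Labial Nasal Assimilation: no change — [tyrkf]
/dobpeyri/:
  (1) Final Obstruent Devoicing: no change — [dobpeyri]
  (2) Initial Consonant Epenthesis: no change — [dobpeyri]
  (3) Syncope: no change — [dobpeyri]
  (4) Labial Nasal Assimilation: no change — [dobpeyri]

[tyrkf], [dobpeyri]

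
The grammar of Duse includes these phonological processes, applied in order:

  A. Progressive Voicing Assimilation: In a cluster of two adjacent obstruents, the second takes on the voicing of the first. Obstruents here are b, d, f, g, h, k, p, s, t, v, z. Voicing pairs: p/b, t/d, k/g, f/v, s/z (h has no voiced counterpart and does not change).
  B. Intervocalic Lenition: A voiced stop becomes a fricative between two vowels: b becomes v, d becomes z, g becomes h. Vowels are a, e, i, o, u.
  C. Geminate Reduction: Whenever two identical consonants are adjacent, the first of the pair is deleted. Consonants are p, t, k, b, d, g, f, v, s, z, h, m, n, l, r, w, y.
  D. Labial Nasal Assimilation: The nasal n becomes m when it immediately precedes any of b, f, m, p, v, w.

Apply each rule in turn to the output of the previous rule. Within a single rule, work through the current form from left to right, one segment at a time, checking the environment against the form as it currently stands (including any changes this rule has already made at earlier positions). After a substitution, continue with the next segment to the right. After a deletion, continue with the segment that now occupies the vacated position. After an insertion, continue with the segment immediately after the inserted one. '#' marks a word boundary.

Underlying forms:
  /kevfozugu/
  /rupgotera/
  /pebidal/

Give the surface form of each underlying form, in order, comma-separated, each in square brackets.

[kevozuhu], [rupkotera], [pevizal]

/kevfozugu/:
  A Progressive Voicing Assimilation: [kevfozugu] → [kevvozugu]
  B Intervocalic Lenition: [kevvozugu] → [kevvozuhu]
  C Geminate Reduction: [kevvozuhu] → [kevozuhu]
  D Labial Nasal Assimilation: no change — [kevozuhu]
/rupgotera/:
  A Progressive Voicing Assimilation: [rupgotera] → [rupkotera]
  B Intervocalic Lenition: no change — [rupkotera]
  C Geminate Reduction: no change — [rupkotera]
  D Labial Nasal Assimilation: no change — [rupkotera]
/pebidal/:
  A Progressive Voicing Assimilation: no change — [pebidal]
  B Intervocalic Lenition: [pebidal] → [pevizal]
  C Geminate Reduction: no change — [pevizal]
  D Labial Nasal Assimilation: no change — [pevizal]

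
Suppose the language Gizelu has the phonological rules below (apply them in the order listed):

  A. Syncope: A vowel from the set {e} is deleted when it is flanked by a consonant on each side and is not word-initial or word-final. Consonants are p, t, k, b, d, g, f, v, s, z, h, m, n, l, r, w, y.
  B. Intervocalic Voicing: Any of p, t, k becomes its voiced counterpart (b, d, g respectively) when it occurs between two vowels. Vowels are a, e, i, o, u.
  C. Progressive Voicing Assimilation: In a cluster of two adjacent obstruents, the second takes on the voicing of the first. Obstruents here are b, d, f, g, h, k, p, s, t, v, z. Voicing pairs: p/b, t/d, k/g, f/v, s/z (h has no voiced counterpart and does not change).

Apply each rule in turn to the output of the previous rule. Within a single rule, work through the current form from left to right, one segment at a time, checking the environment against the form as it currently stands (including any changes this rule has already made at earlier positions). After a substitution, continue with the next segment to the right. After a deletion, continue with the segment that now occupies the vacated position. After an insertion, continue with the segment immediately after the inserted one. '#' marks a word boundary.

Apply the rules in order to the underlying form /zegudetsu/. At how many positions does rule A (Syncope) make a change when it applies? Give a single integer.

2

A Syncope: [zegudetsu] → [zgudtsu]
B Intervocalic Voicing: no change — [zgudtsu]
C Progressive Voicing Assimilation: [zgudtsu] → [zguddzu]
Rule A changed 2 position(s).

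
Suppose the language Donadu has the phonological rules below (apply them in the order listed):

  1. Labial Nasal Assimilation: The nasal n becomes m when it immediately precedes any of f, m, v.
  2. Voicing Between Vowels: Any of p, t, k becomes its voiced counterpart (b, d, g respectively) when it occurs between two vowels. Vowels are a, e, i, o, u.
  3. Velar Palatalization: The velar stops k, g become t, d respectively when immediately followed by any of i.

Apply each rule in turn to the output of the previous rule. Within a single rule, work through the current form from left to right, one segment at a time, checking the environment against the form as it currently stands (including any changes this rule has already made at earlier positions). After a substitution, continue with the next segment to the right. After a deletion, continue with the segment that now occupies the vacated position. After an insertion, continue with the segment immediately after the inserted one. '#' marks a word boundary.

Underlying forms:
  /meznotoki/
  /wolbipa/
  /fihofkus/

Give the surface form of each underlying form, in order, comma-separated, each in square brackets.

[meznododi], [wolbiba], [fihofkus]

/meznotoki/:
  1 Labial Nasal Assimilation: no change — [meznotoki]
  2 Voicing Between Vowels: [meznotoki] → [meznodogi]
  3 Velar Palatalization: [meznodogi] → [meznododi]
/wolbipa/:
  1 Labial Nasal Assimilation: no change — [wolbipa]
  2 Voicing Between Vowels: [wolbipa] → [wolbiba]
  3 Velar Palatalization: no change — [wolbiba]
/fihofkus/:
  1 Labial Nasal Assimilation: no change — [fihofkus]
  2 Voicing Between Vowels: no change — [fihofkus]
  3 Velar Palatalization: no change — [fihofkus]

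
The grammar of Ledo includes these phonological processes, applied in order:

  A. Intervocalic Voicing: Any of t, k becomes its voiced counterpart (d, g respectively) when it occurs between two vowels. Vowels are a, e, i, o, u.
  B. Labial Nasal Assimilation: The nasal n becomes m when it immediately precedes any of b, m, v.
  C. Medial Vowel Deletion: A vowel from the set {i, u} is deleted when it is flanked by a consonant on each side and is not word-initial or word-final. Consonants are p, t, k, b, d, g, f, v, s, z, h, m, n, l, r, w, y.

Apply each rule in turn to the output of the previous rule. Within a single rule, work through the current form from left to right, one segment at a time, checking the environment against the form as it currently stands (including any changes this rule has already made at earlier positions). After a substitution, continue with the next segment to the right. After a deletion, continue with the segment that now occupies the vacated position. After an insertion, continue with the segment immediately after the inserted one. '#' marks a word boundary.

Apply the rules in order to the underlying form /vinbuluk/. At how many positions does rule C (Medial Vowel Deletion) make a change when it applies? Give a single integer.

A Intervocalic Voicing: no change — [vinbuluk]
B Labial Nasal Assimilation: [vinbuluk] → [vimbuluk]
C Medial Vowel Deletion: [vimbuluk] → [vmblk]
Rule C changed 3 position(s).

3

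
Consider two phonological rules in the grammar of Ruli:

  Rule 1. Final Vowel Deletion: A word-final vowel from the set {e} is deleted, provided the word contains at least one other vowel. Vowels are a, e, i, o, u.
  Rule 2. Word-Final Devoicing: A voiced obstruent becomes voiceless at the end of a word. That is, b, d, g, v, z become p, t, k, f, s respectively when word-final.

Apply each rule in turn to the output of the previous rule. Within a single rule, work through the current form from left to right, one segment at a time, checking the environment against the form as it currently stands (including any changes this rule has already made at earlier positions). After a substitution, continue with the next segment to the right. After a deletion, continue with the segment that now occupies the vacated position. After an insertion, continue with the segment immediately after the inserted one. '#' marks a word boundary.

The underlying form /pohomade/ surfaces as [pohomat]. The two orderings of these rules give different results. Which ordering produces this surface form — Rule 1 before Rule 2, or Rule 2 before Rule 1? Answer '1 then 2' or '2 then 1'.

Order 1 then 2:
  1 Final Vowel Deletion: [pohomade] → [pohomad]
  2 Word-Final Devoicing: [pohomad] → [pohomat]
  result: [pohomat]
Order 2 then 1:
  2 Word-Final Devoicing: no change — [pohomade]
  1 Final Vowel Deletion: [pohomade] → [pohomad]
  result: [pohomad]

1 then 2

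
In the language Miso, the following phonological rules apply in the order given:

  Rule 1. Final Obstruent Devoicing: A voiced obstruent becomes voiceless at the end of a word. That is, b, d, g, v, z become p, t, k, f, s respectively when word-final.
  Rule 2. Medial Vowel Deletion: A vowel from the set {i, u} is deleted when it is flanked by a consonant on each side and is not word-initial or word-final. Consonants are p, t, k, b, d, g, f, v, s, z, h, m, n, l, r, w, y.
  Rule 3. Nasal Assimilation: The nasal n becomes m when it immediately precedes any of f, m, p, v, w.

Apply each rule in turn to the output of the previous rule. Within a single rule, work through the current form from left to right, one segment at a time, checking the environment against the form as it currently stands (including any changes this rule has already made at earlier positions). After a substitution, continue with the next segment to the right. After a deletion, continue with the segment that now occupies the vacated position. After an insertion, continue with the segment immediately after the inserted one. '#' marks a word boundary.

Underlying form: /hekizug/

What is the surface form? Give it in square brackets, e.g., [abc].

Rule 1 Final Obstruent Devoicing: [hekizug] → [hekizuk]
Rule 2 Medial Vowel Deletion: [hekizuk] → [hekzk]
Rule 3 Nasal Assimilation: no change — [hekzk]

[hekzk]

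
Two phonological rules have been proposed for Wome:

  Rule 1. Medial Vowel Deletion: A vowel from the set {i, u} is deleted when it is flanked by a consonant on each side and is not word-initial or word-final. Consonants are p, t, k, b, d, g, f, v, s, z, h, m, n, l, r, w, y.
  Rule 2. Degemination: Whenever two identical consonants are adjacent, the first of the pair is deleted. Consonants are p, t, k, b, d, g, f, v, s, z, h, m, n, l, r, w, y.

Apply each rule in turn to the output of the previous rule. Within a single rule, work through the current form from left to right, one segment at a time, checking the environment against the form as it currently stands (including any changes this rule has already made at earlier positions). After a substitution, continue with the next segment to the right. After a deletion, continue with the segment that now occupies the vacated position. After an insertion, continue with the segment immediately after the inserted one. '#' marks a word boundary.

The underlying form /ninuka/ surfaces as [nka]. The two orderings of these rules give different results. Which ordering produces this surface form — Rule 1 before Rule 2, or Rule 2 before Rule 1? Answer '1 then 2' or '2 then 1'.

Order 1 then 2:
  1 Medial Vowel Deletion: [ninuka] → [nnka]
  2 Degemination: [nnka] → [nka]
  result: [nka]
Order 2 then 1:
  2 Degemination: no change — [ninuka]
  1 Medial Vowel Deletion: [ninuka] → [nnka]
  result: [nnka]

1 then 2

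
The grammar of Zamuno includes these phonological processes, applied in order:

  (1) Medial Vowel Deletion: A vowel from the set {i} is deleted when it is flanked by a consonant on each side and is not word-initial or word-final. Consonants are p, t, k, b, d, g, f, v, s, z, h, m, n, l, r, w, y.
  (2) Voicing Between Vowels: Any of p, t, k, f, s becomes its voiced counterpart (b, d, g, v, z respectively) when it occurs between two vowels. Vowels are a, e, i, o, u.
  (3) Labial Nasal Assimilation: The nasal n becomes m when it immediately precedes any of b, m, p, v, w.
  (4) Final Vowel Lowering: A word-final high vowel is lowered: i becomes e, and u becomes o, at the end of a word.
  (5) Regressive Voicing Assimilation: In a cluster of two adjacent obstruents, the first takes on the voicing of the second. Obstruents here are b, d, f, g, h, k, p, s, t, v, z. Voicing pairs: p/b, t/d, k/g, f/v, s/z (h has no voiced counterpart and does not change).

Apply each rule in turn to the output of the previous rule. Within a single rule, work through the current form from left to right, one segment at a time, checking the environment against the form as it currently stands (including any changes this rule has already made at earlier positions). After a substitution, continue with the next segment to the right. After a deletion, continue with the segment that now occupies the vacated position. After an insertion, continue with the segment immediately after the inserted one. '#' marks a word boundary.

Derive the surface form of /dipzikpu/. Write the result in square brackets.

(1) Medial Vowel Deletion: [dipzikpu] → [dpzkpu]
(2) Voicing Between Vowels: no change — [dpzkpu]
(3) Labial Nasal Assimilation: no change — [dpzkpu]
(4) Final Vowel Lowering: [dpzkpu] → [dpzkpo]
(5) Regressive Voicing Assimilation: [dpzkpo] → [tbskpo]

[tbskpo]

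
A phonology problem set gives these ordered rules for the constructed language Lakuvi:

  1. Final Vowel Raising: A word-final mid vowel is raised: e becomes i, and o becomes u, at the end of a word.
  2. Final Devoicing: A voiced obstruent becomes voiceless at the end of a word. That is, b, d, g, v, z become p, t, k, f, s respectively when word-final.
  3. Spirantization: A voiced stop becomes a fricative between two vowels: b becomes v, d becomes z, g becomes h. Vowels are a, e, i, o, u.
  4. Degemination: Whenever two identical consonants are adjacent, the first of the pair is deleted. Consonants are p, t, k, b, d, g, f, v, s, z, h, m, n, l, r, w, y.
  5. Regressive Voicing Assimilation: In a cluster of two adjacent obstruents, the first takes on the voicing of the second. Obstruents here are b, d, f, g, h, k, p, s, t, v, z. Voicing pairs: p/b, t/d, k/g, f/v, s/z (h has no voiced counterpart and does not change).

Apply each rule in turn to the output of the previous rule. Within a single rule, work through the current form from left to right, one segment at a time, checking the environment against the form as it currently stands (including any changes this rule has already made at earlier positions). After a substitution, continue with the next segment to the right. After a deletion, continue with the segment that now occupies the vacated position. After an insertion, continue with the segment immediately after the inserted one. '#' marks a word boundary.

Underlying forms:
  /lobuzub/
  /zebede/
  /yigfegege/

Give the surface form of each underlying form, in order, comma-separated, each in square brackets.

/lobuzub/:
  1 Final Vowel Raising: no change — [lobuzub]
  2 Final Devoicing: [lobuzub] → [lobuzup]
  3 Spirantization: [lobuzup] → [lovuzup]
  4 Degemination: no change — [lovuzup]
  5 Regressive Voicing Assimilation: no change — [lovuzup]
/zebede/:
  1 Final Vowel Raising: [zebede] → [zebedi]
  2 Final Devoicing: no change — [zebedi]
  3 Spirantization: [zebedi] → [zevezi]
  4 Degemination: no change — [zevezi]
  5 Regressive Voicing Assimilation: no change — [zevezi]
/yigfegege/:
  1 Final Vowel Raising: [yigfegege] → [yigfegegi]
  2 Final Devoicing: no change — [yigfegegi]
  3 Spirantization: [yigfegegi] → [yigfehehi]
  4 Degemination: no change — [yigfehehi]
  5 Regressive Voicing Assimilation: [yigfehehi] → [yikfehehi]

[lovuzup], [zevezi], [yikfehehi]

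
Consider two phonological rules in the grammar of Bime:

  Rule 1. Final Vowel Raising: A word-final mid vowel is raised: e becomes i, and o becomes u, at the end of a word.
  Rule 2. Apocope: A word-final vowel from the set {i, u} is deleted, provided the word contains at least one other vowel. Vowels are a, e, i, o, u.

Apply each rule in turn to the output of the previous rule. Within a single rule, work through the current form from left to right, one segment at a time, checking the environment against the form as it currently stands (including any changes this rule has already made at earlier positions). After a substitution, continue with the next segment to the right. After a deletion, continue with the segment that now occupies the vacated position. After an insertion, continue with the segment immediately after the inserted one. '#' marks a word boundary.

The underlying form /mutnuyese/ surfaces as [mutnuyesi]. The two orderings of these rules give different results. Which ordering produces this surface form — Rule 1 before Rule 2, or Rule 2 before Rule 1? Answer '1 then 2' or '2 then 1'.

2 then 1

Order 1 then 2:
  1 Final Vowel Raising: [mutnuyese] → [mutnuyesi]
  2 Apocope: [mutnuyesi] → [mutnuyes]
  result: [mutnuyes]
Order 2 then 1:
  2 Apocope: no change — [mutnuyese]
  1 Final Vowel Raising: [mutnuyese] → [mutnuyesi]
  result: [mutnuyesi]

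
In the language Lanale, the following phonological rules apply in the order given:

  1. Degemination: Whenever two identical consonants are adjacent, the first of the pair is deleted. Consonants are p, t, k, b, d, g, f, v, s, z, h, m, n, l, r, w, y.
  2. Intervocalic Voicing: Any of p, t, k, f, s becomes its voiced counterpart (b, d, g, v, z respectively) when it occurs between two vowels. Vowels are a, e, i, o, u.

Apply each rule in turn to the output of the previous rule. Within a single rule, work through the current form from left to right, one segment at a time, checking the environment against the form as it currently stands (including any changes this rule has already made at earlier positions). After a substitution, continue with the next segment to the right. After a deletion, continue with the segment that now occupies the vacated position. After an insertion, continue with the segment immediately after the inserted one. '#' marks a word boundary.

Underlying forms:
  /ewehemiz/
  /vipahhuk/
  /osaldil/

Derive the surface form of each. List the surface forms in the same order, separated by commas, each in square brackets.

/ewehemiz/:
  1 Degemination: no change — [ewehemiz]
  2 Intervocalic Voicing: no change — [ewehemiz]
/vipahhuk/:
  1 Degemination: [vipahhuk] → [vipahuk]
  2 Intervocalic Voicing: [vipahuk] → [vibahuk]
/osaldil/:
  1 Degemination: no change — [osaldil]
  2 Intervocalic Voicing: [osaldil] → [ozaldil]

[ewehemiz], [vibahuk], [ozaldil]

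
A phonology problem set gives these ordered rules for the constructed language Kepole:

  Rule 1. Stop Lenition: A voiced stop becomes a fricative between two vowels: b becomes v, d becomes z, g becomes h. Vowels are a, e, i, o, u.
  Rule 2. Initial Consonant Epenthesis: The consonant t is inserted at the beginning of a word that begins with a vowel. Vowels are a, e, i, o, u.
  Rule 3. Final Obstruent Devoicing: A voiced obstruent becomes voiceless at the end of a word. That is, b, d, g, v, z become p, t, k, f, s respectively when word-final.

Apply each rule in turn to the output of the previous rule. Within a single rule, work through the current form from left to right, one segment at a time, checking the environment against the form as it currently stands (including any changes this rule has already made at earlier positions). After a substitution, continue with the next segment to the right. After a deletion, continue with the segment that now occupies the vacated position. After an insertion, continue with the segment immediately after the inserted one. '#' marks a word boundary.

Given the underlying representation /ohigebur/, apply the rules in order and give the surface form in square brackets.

[tohihevur]

Rule 1 Stop Lenition: [ohigebur] → [ohihevur]
Rule 2 Initial Consonant Epenthesis: [ohihevur] → [tohihevur]
Rule 3 Final Obstruent Devoicing: no change — [tohihevur]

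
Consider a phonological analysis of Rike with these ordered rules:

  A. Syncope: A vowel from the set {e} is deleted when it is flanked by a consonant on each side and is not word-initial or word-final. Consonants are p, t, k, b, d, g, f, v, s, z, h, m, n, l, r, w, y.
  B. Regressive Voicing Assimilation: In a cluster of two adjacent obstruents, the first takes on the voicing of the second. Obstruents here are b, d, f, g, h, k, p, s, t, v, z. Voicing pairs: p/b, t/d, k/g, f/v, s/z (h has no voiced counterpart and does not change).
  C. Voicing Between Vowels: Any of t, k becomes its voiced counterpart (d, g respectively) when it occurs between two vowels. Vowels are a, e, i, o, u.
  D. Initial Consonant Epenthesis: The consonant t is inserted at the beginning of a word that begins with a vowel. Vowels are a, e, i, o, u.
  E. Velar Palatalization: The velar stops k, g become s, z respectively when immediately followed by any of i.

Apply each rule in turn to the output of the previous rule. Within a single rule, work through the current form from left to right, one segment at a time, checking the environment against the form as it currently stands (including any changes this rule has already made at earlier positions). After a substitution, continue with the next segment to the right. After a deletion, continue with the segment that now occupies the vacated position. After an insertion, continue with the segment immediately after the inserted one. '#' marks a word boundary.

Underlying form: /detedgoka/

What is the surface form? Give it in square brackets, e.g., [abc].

A Syncope: [detedgoka] → [dtdgoka]
B Regressive Voicing Assimilation: [dtdgoka] → [tddgoka]
C Voicing Between Vowels: [tddgoka] → [tddgoga]
D Initial Consonant Epenthesis: no change — [tddgoga]
E Velar Palatalization: no change — [tddgoga]

[tddgoga]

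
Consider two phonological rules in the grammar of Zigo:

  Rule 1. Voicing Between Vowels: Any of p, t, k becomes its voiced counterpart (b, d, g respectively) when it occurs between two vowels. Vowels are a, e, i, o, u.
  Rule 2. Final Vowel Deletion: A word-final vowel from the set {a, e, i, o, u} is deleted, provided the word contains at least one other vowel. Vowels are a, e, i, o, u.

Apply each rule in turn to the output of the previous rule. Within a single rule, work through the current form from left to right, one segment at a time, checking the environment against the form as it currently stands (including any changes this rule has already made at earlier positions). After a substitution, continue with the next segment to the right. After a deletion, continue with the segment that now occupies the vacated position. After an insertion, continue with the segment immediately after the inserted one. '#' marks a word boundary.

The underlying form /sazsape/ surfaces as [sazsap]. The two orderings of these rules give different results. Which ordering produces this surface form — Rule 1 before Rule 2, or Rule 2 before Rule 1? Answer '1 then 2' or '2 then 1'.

2 then 1

Order 1 then 2:
  1 Voicing Between Vowels: [sazsape] → [sazsabe]
  2 Final Vowel Deletion: [sazsabe] → [sazsab]
  result: [sazsab]
Order 2 then 1:
  2 Final Vowel Deletion: [sazsape] → [sazsap]
  1 Voicing Between Vowels: no change — [sazsap]
  result: [sazsap]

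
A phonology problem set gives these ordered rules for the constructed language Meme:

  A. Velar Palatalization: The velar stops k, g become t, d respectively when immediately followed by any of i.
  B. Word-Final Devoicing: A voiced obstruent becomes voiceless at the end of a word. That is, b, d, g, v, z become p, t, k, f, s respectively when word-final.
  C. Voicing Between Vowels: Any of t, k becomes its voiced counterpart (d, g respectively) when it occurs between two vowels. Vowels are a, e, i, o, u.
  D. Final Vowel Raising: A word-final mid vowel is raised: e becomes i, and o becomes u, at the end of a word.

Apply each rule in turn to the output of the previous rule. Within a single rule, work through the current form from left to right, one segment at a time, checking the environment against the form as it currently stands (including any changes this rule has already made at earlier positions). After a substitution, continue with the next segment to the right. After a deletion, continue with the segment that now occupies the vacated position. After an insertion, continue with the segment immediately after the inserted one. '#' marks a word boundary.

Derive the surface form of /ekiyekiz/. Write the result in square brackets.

[ediyedis]

A Velar Palatalization: [ekiyekiz] → [etiyetiz]
B Word-Final Devoicing: [etiyetiz] → [etiyetis]
C Voicing Between Vowels: [etiyetis] → [ediyedis]
D Final Vowel Raising: no change — [ediyedis]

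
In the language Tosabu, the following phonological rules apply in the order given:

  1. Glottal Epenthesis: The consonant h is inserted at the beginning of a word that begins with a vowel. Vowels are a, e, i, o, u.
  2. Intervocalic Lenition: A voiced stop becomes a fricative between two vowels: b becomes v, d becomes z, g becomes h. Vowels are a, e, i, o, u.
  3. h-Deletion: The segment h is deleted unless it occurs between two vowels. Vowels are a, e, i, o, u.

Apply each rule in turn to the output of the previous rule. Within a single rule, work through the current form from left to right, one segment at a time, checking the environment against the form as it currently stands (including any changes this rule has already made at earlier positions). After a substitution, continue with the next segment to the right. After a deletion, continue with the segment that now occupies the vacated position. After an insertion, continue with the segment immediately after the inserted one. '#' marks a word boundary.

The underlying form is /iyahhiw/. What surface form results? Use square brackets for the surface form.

[iyahiw]

1 Glottal Epenthesis: [iyahhiw] → [hiyahhiw]
2 Intervocalic Lenition: no change — [hiyahhiw]
3 h-Deletion: [hiyahhiw] → [iyahiw]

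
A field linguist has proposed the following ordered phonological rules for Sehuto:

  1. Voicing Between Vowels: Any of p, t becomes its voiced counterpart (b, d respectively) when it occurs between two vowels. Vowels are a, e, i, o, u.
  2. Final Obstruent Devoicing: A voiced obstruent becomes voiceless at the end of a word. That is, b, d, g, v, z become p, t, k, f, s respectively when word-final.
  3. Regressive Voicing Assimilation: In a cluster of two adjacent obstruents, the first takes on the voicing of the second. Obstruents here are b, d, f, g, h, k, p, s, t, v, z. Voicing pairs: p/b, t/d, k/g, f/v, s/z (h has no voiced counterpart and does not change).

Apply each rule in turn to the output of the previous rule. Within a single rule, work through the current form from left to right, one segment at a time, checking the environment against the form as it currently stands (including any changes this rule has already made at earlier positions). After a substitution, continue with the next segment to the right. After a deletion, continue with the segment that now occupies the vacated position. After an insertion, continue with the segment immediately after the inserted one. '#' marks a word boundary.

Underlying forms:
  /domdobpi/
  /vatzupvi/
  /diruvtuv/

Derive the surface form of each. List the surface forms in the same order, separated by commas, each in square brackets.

[domdoppi], [vadzubvi], [diruftuf]

/domdobpi/:
  1 Voicing Between Vowels: no change — [domdobpi]
  2 Final Obstruent Devoicing: no change — [domdobpi]
  3 Regressive Voicing Assimilation: [domdobpi] → [domdoppi]
/vatzupvi/:
  1 Voicing Between Vowels: no change — [vatzupvi]
  2 Final Obstruent Devoicing: no change — [vatzupvi]
  3 Regressive Voicing Assimilation: [vatzupvi] → [vadzubvi]
/diruvtuv/:
  1 Voicing Between Vowels: no change — [diruvtuv]
  2 Final Obstruent Devoicing: [diruvtuv] → [diruvtuf]
  3 Regressive Voicing Assimilation: [diruvtuf] → [diruftuf]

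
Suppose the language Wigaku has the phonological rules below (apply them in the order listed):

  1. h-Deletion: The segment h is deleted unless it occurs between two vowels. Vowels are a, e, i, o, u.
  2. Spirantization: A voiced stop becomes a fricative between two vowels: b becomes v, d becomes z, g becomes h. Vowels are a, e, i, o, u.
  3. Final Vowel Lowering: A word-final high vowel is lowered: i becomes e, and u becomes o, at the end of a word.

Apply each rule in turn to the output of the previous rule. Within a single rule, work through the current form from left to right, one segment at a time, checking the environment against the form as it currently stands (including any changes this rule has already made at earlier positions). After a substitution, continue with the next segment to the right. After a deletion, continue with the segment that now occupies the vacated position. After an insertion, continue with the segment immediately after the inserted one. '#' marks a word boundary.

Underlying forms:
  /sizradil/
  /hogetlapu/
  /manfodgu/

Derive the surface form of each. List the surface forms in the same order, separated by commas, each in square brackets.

/sizradil/:
  1 h-Deletion: no change — [sizradil]
  2 Spirantization: [sizradil] → [sizrazil]
  3 Final Vowel Lowering: no change — [sizrazil]
/hogetlapu/:
  1 h-Deletion: [hogetlapu] → [ogetlapu]
  2 Spirantization: [ogetlapu] → [ohetlapu]
  3 Final Vowel Lowering: [ohetlapu] → [ohetlapo]
/manfodgu/:
  1 h-Deletion: no change — [manfodgu]
  2 Spirantization: no change — [manfodgu]
  3 Final Vowel Lowering: [manfodgu] → [manfodgo]

[sizrazil], [ohetlapo], [manfodgo]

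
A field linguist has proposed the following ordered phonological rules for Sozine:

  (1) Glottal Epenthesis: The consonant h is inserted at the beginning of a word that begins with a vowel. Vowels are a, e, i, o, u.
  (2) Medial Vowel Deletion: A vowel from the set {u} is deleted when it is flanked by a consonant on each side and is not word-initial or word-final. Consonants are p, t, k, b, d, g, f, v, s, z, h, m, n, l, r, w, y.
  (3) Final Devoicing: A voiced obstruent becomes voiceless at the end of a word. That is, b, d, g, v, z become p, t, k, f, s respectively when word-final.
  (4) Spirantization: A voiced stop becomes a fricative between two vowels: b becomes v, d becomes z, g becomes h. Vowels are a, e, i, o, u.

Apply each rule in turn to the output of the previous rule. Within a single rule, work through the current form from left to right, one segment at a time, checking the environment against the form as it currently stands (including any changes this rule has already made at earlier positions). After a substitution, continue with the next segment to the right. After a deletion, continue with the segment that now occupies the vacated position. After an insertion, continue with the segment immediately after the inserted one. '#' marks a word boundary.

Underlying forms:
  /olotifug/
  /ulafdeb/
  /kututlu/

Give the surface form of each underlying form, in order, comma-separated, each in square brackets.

[holotifk], [hlafdep], [kttlu]

/olotifug/:
  (1) Glottal Epenthesis: [olotifug] → [holotifug]
  (2) Medial Vowel Deletion: [holotifug] → [holotifg]
  (3) Final Devoicing: [holotifg] → [holotifk]
  (4) Spirantization: no change — [holotifk]
/ulafdeb/:
  (1) Glottal Epenthesis: [ulafdeb] → [hulafdeb]
  (2) Medial Vowel Deletion: [hulafdeb] → [hlafdeb]
  (3) Final Devoicing: [hlafdeb] → [hlafdep]
  (4) Spirantization: no change — [hlafdep]
/kututlu/:
  (1) Glottal Epenthesis: no change — [kututlu]
  (2) Medial Vowel Deletion: [kututlu] → [kttlu]
  (3) Final Devoicing: no change — [kttlu]
  (4) Spirantization: no change — [kttlu]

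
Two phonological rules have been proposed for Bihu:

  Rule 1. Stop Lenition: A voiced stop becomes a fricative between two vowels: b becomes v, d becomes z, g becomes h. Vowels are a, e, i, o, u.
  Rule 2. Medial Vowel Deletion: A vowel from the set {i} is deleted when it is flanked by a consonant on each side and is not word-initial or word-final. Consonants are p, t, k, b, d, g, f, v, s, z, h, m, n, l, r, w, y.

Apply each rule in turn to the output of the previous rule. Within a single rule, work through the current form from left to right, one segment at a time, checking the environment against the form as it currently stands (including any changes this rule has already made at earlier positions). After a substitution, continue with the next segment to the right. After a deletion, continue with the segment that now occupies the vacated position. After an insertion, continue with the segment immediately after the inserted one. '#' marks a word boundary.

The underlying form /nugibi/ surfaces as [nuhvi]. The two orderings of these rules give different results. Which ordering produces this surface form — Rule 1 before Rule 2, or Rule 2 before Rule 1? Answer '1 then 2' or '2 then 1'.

Order 1 then 2:
  1 Stop Lenition: [nugibi] → [nuhivi]
  2 Medial Vowel Deletion: [nuhivi] → [nuhvi]
  result: [nuhvi]
Order 2 then 1:
  2 Medial Vowel Deletion: [nugibi] → [nugbi]
  1 Stop Lenition: no change — [nugbi]
  result: [nugbi]

1 then 2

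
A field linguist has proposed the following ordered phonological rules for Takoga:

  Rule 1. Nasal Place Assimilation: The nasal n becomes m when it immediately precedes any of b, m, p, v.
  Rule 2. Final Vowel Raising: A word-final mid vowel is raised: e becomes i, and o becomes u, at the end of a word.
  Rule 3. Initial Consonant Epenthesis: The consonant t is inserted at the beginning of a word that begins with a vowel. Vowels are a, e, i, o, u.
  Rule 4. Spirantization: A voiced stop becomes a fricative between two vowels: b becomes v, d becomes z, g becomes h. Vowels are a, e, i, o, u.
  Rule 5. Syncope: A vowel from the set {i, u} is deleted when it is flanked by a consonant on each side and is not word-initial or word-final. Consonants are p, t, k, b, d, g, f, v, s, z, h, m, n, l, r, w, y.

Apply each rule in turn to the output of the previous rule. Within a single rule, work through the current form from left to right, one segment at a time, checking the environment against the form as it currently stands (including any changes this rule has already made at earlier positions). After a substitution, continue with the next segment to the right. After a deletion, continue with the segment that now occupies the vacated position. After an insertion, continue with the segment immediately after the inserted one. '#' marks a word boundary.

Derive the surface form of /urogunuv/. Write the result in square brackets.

[trohnv]

Rule 1 Nasal Place Assimilation: no change — [urogunuv]
Rule 2 Final Vowel Raising: no change — [urogunuv]
Rule 3 Initial Consonant Epenthesis: [urogunuv] → [turogunuv]
Rule 4 Spirantization: [turogunuv] → [turohunuv]
Rule 5 Syncope: [turohunuv] → [trohnv]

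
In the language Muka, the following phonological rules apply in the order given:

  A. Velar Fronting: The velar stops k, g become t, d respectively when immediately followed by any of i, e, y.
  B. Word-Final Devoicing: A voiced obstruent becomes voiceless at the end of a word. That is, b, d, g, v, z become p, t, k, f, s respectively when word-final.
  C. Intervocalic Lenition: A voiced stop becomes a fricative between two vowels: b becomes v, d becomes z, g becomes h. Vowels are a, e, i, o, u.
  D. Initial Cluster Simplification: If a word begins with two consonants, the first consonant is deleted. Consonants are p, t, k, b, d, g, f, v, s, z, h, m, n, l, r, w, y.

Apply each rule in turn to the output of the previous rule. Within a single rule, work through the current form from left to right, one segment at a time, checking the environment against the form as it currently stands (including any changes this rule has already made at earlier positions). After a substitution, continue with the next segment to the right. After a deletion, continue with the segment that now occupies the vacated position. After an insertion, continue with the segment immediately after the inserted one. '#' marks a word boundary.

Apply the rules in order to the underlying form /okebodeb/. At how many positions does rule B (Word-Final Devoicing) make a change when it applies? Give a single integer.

1

A Velar Fronting: [okebodeb] → [otebodeb]
B Word-Final Devoicing: [otebodeb] → [otebodep]
C Intervocalic Lenition: [otebodep] → [otevozep]
D Initial Cluster Simplification: no change — [otevozep]
Rule B changed 1 position(s).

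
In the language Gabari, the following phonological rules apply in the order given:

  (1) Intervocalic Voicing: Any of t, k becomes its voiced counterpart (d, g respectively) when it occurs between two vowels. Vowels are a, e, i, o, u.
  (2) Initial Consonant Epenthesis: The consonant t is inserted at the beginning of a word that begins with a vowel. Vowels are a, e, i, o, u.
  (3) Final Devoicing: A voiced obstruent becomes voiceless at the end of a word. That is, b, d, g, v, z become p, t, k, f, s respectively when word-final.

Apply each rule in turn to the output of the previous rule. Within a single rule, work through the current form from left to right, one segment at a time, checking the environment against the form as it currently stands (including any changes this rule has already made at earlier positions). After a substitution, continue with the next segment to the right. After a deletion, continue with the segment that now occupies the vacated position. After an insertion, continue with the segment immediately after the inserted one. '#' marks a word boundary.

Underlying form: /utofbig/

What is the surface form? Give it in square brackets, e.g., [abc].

(1) Intervocalic Voicing: [utofbig] → [udofbig]
(2) Initial Consonant Epenthesis: [udofbig] → [tudofbig]
(3) Final Devoicing: [tudofbig] → [tudofbik]

[tudofbik]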